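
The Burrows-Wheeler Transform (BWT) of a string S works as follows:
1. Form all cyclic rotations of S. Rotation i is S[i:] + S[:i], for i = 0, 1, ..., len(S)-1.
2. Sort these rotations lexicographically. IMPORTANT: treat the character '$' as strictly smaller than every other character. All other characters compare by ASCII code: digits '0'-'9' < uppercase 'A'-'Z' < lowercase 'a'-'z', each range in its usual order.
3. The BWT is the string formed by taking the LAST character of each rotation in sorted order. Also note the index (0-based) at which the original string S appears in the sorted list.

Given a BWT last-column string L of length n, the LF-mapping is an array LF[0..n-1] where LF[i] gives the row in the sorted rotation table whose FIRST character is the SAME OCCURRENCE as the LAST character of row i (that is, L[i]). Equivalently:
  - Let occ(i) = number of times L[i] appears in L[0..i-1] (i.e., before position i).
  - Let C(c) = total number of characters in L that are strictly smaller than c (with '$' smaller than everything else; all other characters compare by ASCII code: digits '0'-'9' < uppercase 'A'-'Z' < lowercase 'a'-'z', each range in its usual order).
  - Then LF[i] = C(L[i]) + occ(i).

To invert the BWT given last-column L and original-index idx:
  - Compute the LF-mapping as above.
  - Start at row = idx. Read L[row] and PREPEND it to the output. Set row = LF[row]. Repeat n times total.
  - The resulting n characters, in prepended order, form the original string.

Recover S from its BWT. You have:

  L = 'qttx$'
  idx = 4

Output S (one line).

Answer: xttq$

Derivation:
LF mapping: 1 2 3 4 0
Walk LF starting at row 4, prepending L[row]:
  step 1: row=4, L[4]='$', prepend. Next row=LF[4]=0
  step 2: row=0, L[0]='q', prepend. Next row=LF[0]=1
  step 3: row=1, L[1]='t', prepend. Next row=LF[1]=2
  step 4: row=2, L[2]='t', prepend. Next row=LF[2]=3
  step 5: row=3, L[3]='x', prepend. Next row=LF[3]=4
Reversed output: xttq$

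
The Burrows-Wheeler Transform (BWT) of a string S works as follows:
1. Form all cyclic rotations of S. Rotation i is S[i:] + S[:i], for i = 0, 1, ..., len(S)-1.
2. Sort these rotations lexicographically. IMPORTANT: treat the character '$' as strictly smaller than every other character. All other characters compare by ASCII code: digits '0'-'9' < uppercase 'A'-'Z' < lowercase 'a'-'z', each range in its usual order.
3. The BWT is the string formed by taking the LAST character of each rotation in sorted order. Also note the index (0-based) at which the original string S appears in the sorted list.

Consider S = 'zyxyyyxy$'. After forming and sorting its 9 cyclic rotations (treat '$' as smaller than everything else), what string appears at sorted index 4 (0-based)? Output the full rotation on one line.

All 9 rotations (rotation i = S[i:]+S[:i]):
  rot[0] = zyxyyyxy$
  rot[1] = yxyyyxy$z
  rot[2] = xyyyxy$zy
  rot[3] = yyyxy$zyx
  rot[4] = yyxy$zyxy
  rot[5] = yxy$zyxyy
  rot[6] = xy$zyxyyy
  rot[7] = y$zyxyyyx
  rot[8] = $zyxyyyxy
Sorted (with $ < everything):
  sorted[0] = $zyxyyyxy
  sorted[1] = xy$zyxyyy
  sorted[2] = xyyyxy$zy
  sorted[3] = y$zyxyyyx
  sorted[4] = yxy$zyxyy
  sorted[5] = yxyyyxy$z
  sorted[6] = yyxy$zyxy
  sorted[7] = yyyxy$zyx
  sorted[8] = zyxyyyxy$
sorted[4] = yxy$zyxyy

Answer: yxy$zyxyy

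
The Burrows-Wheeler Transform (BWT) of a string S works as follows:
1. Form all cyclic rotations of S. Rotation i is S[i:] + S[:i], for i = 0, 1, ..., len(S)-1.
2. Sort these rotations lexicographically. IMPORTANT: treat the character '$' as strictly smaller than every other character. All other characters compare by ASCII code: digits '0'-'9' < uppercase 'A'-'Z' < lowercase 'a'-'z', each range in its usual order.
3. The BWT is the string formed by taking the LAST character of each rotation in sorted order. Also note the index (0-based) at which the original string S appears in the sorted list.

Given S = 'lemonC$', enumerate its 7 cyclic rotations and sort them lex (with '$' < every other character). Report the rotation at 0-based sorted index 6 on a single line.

All 7 rotations (rotation i = S[i:]+S[:i]):
  rot[0] = lemonC$
  rot[1] = emonC$l
  rot[2] = monC$le
  rot[3] = onC$lem
  rot[4] = nC$lemo
  rot[5] = C$lemon
  rot[6] = $lemonC
Sorted (with $ < everything):
  sorted[0] = $lemonC
  sorted[1] = C$lemon
  sorted[2] = emonC$l
  sorted[3] = lemonC$
  sorted[4] = monC$le
  sorted[5] = nC$lemo
  sorted[6] = onC$lem
sorted[6] = onC$lem

Answer: onC$lem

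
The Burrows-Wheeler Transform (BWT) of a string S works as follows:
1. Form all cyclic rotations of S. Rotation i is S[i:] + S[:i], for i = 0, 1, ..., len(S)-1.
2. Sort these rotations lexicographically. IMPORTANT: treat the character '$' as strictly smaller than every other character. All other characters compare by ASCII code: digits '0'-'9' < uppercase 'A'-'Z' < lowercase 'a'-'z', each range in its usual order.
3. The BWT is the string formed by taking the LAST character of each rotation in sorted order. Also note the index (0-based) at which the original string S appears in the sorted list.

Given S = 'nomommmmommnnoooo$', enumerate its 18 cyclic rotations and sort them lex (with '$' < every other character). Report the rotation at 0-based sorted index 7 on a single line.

All 18 rotations (rotation i = S[i:]+S[:i]):
  rot[0] = nomommmmommnnoooo$
  rot[1] = omommmmommnnoooo$n
  rot[2] = mommmmommnnoooo$no
  rot[3] = ommmmommnnoooo$nom
  rot[4] = mmmmommnnoooo$nomo
  rot[5] = mmmommnnoooo$nomom
  rot[6] = mmommnnoooo$nomomm
  rot[7] = mommnnoooo$nomommm
  rot[8] = ommnnoooo$nomommmm
  rot[9] = mmnnoooo$nomommmmo
  rot[10] = mnnoooo$nomommmmom
  rot[11] = nnoooo$nomommmmomm
  rot[12] = noooo$nomommmmommn
  rot[13] = oooo$nomommmmommnn
  rot[14] = ooo$nomommmmommnno
  rot[15] = oo$nomommmmommnnoo
  rot[16] = o$nomommmmommnnooo
  rot[17] = $nomommmmommnnoooo
Sorted (with $ < everything):
  sorted[0] = $nomommmmommnnoooo
  sorted[1] = mmmmommnnoooo$nomo
  sorted[2] = mmmommnnoooo$nomom
  sorted[3] = mmnnoooo$nomommmmo
  sorted[4] = mmommnnoooo$nomomm
  sorted[5] = mnnoooo$nomommmmom
  sorted[6] = mommmmommnnoooo$no
  sorted[7] = mommnnoooo$nomommm
  sorted[8] = nnoooo$nomommmmomm
  sorted[9] = nomommmmommnnoooo$
  sorted[10] = noooo$nomommmmommn
  sorted[11] = o$nomommmmommnnooo
  sorted[12] = ommmmommnnoooo$nom
  sorted[13] = ommnnoooo$nomommmm
  sorted[14] = omommmmommnnoooo$n
  sorted[15] = oo$nomommmmommnnoo
  sorted[16] = ooo$nomommmmommnno
  sorted[17] = oooo$nomommmmommnn
sorted[7] = mommnnoooo$nomommm

Answer: mommnnoooo$nomommm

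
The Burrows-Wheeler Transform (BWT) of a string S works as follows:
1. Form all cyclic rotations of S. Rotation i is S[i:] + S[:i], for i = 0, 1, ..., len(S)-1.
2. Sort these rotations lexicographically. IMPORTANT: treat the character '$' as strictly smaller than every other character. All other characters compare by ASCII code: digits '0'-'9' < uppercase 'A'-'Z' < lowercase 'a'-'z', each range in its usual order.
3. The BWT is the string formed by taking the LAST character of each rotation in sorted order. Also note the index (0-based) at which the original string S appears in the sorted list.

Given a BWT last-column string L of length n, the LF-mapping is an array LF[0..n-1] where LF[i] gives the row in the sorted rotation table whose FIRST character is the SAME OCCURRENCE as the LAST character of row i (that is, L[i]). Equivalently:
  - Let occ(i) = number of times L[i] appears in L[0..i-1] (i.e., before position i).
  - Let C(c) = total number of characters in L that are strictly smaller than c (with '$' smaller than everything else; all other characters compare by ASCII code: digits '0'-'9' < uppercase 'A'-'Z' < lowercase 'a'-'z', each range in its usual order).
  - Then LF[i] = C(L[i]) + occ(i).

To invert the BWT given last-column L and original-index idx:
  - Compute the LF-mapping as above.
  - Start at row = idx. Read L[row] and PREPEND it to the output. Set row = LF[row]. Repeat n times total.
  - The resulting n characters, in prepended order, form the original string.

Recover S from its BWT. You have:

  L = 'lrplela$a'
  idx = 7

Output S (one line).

LF mapping: 4 8 7 5 3 6 1 0 2
Walk LF starting at row 7, prepending L[row]:
  step 1: row=7, L[7]='$', prepend. Next row=LF[7]=0
  step 2: row=0, L[0]='l', prepend. Next row=LF[0]=4
  step 3: row=4, L[4]='e', prepend. Next row=LF[4]=3
  step 4: row=3, L[3]='l', prepend. Next row=LF[3]=5
  step 5: row=5, L[5]='l', prepend. Next row=LF[5]=6
  step 6: row=6, L[6]='a', prepend. Next row=LF[6]=1
  step 7: row=1, L[1]='r', prepend. Next row=LF[1]=8
  step 8: row=8, L[8]='a', prepend. Next row=LF[8]=2
  step 9: row=2, L[2]='p', prepend. Next row=LF[2]=7
Reversed output: parallel$

Answer: parallel$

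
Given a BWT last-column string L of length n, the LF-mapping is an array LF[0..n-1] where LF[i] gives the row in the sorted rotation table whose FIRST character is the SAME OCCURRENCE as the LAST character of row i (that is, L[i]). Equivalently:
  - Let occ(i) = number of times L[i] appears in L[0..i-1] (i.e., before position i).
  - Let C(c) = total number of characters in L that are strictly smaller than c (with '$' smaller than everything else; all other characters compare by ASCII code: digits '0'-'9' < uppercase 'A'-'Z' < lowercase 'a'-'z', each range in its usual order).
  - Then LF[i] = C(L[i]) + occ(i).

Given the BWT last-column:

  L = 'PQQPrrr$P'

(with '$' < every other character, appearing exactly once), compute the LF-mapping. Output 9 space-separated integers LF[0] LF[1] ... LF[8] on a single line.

Char counts: '$':1, 'P':3, 'Q':2, 'r':3
C (first-col start): C('$')=0, C('P')=1, C('Q')=4, C('r')=6
L[0]='P': occ=0, LF[0]=C('P')+0=1+0=1
L[1]='Q': occ=0, LF[1]=C('Q')+0=4+0=4
L[2]='Q': occ=1, LF[2]=C('Q')+1=4+1=5
L[3]='P': occ=1, LF[3]=C('P')+1=1+1=2
L[4]='r': occ=0, LF[4]=C('r')+0=6+0=6
L[5]='r': occ=1, LF[5]=C('r')+1=6+1=7
L[6]='r': occ=2, LF[6]=C('r')+2=6+2=8
L[7]='$': occ=0, LF[7]=C('$')+0=0+0=0
L[8]='P': occ=2, LF[8]=C('P')+2=1+2=3

Answer: 1 4 5 2 6 7 8 0 3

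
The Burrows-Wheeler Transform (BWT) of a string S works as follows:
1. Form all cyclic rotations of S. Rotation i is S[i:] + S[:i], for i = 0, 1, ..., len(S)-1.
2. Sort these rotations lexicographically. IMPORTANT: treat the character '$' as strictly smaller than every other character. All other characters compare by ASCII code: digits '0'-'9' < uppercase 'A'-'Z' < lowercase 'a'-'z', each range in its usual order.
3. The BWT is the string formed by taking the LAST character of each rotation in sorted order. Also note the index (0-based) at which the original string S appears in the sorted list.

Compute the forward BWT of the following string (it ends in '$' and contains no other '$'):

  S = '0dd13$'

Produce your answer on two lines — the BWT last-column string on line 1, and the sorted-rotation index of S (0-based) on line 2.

All 6 rotations (rotation i = S[i:]+S[:i]):
  rot[0] = 0dd13$
  rot[1] = dd13$0
  rot[2] = d13$0d
  rot[3] = 13$0dd
  rot[4] = 3$0dd1
  rot[5] = $0dd13
Sorted (with $ < everything):
  sorted[0] = $0dd13  (last char: '3')
  sorted[1] = 0dd13$  (last char: '$')
  sorted[2] = 13$0dd  (last char: 'd')
  sorted[3] = 3$0dd1  (last char: '1')
  sorted[4] = d13$0d  (last char: 'd')
  sorted[5] = dd13$0  (last char: '0')
Last column: 3$d1d0
Original string S is at sorted index 1

Answer: 3$d1d0
1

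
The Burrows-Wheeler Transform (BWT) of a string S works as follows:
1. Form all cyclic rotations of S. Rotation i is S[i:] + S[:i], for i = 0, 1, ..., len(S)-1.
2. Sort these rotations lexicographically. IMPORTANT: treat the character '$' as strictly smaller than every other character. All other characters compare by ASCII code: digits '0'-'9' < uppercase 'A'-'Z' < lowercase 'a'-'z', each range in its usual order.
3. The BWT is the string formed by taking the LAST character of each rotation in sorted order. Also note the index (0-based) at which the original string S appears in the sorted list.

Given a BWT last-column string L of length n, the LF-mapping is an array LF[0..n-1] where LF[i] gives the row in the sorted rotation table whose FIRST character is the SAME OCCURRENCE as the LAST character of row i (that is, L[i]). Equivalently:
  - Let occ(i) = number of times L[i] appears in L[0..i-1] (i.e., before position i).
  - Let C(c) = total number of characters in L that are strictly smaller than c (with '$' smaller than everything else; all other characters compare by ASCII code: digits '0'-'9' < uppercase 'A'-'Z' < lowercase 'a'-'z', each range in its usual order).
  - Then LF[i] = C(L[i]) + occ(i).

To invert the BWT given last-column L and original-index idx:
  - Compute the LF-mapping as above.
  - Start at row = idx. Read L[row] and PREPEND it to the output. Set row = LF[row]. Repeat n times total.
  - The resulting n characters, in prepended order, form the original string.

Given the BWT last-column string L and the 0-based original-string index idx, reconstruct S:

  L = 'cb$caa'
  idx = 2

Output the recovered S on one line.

LF mapping: 4 3 0 5 1 2
Walk LF starting at row 2, prepending L[row]:
  step 1: row=2, L[2]='$', prepend. Next row=LF[2]=0
  step 2: row=0, L[0]='c', prepend. Next row=LF[0]=4
  step 3: row=4, L[4]='a', prepend. Next row=LF[4]=1
  step 4: row=1, L[1]='b', prepend. Next row=LF[1]=3
  step 5: row=3, L[3]='c', prepend. Next row=LF[3]=5
  step 6: row=5, L[5]='a', prepend. Next row=LF[5]=2
Reversed output: acbac$

Answer: acbac$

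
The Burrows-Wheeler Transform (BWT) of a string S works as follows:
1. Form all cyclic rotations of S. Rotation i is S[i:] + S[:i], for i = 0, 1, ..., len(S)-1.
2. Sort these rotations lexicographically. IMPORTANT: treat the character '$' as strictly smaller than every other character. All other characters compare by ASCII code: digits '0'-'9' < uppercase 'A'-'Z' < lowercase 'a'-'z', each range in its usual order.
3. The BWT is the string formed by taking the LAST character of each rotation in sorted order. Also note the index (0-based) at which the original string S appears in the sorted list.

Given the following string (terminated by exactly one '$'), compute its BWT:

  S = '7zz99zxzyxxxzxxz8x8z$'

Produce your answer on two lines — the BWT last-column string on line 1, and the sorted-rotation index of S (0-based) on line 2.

Answer: z$zxz98yzxxxzz8xzx9x7
1

Derivation:
All 21 rotations (rotation i = S[i:]+S[:i]):
  rot[0] = 7zz99zxzyxxxzxxz8x8z$
  rot[1] = zz99zxzyxxxzxxz8x8z$7
  rot[2] = z99zxzyxxxzxxz8x8z$7z
  rot[3] = 99zxzyxxxzxxz8x8z$7zz
  rot[4] = 9zxzyxxxzxxz8x8z$7zz9
  rot[5] = zxzyxxxzxxz8x8z$7zz99
  rot[6] = xzyxxxzxxz8x8z$7zz99z
  rot[7] = zyxxxzxxz8x8z$7zz99zx
  rot[8] = yxxxzxxz8x8z$7zz99zxz
  rot[9] = xxxzxxz8x8z$7zz99zxzy
  rot[10] = xxzxxz8x8z$7zz99zxzyx
  rot[11] = xzxxz8x8z$7zz99zxzyxx
  rot[12] = zxxz8x8z$7zz99zxzyxxx
  rot[13] = xxz8x8z$7zz99zxzyxxxz
  rot[14] = xz8x8z$7zz99zxzyxxxzx
  rot[15] = z8x8z$7zz99zxzyxxxzxx
  rot[16] = 8x8z$7zz99zxzyxxxzxxz
  rot[17] = x8z$7zz99zxzyxxxzxxz8
  rot[18] = 8z$7zz99zxzyxxxzxxz8x
  rot[19] = z$7zz99zxzyxxxzxxz8x8
  rot[20] = $7zz99zxzyxxxzxxz8x8z
Sorted (with $ < everything):
  sorted[0] = $7zz99zxzyxxxzxxz8x8z  (last char: 'z')
  sorted[1] = 7zz99zxzyxxxzxxz8x8z$  (last char: '$')
  sorted[2] = 8x8z$7zz99zxzyxxxzxxz  (last char: 'z')
  sorted[3] = 8z$7zz99zxzyxxxzxxz8x  (last char: 'x')
  sorted[4] = 99zxzyxxxzxxz8x8z$7zz  (last char: 'z')
  sorted[5] = 9zxzyxxxzxxz8x8z$7zz9  (last char: '9')
  sorted[6] = x8z$7zz99zxzyxxxzxxz8  (last char: '8')
  sorted[7] = xxxzxxz8x8z$7zz99zxzy  (last char: 'y')
  sorted[8] = xxz8x8z$7zz99zxzyxxxz  (last char: 'z')
  sorted[9] = xxzxxz8x8z$7zz99zxzyx  (last char: 'x')
  sorted[10] = xz8x8z$7zz99zxzyxxxzx  (last char: 'x')
  sorted[11] = xzxxz8x8z$7zz99zxzyxx  (last char: 'x')
  sorted[12] = xzyxxxzxxz8x8z$7zz99z  (last char: 'z')
  sorted[13] = yxxxzxxz8x8z$7zz99zxz  (last char: 'z')
  sorted[14] = z$7zz99zxzyxxxzxxz8x8  (last char: '8')
  sorted[15] = z8x8z$7zz99zxzyxxxzxx  (last char: 'x')
  sorted[16] = z99zxzyxxxzxxz8x8z$7z  (last char: 'z')
  sorted[17] = zxxz8x8z$7zz99zxzyxxx  (last char: 'x')
  sorted[18] = zxzyxxxzxxz8x8z$7zz99  (last char: '9')
  sorted[19] = zyxxxzxxz8x8z$7zz99zx  (last char: 'x')
  sorted[20] = zz99zxzyxxxzxxz8x8z$7  (last char: '7')
Last column: z$zxz98yzxxxzz8xzx9x7
Original string S is at sorted index 1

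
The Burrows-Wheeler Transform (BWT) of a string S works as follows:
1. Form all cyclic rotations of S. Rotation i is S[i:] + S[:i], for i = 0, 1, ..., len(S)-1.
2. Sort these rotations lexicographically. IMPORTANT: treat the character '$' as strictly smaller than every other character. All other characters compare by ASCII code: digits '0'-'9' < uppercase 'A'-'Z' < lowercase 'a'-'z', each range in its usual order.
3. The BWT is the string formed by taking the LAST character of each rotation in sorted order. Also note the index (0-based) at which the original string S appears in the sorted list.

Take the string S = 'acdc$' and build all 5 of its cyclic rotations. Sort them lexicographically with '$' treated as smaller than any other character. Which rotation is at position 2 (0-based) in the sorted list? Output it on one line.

Answer: c$acd

Derivation:
All 5 rotations (rotation i = S[i:]+S[:i]):
  rot[0] = acdc$
  rot[1] = cdc$a
  rot[2] = dc$ac
  rot[3] = c$acd
  rot[4] = $acdc
Sorted (with $ < everything):
  sorted[0] = $acdc
  sorted[1] = acdc$
  sorted[2] = c$acd
  sorted[3] = cdc$a
  sorted[4] = dc$ac
sorted[2] = c$acd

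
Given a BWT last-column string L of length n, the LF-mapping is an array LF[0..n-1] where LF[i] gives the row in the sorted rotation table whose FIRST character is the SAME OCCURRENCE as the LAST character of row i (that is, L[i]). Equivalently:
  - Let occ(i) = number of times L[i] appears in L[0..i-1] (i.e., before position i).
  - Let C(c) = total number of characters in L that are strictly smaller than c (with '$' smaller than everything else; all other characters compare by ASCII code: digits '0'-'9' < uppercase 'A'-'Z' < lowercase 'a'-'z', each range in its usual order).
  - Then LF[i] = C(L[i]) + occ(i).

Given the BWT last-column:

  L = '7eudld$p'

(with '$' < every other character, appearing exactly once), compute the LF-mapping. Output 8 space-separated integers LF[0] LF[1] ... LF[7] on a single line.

Char counts: '$':1, '7':1, 'd':2, 'e':1, 'l':1, 'p':1, 'u':1
C (first-col start): C('$')=0, C('7')=1, C('d')=2, C('e')=4, C('l')=5, C('p')=6, C('u')=7
L[0]='7': occ=0, LF[0]=C('7')+0=1+0=1
L[1]='e': occ=0, LF[1]=C('e')+0=4+0=4
L[2]='u': occ=0, LF[2]=C('u')+0=7+0=7
L[3]='d': occ=0, LF[3]=C('d')+0=2+0=2
L[4]='l': occ=0, LF[4]=C('l')+0=5+0=5
L[5]='d': occ=1, LF[5]=C('d')+1=2+1=3
L[6]='$': occ=0, LF[6]=C('$')+0=0+0=0
L[7]='p': occ=0, LF[7]=C('p')+0=6+0=6

Answer: 1 4 7 2 5 3 0 6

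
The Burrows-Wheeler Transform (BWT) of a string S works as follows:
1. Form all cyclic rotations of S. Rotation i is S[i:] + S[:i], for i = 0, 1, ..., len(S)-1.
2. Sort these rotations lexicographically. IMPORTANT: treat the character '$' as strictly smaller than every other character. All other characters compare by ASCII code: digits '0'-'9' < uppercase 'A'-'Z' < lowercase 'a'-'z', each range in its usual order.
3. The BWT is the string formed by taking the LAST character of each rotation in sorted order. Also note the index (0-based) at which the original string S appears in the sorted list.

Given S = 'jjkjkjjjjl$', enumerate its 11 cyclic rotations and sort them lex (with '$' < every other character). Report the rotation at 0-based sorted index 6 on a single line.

Answer: jkjkjjjjl$j

Derivation:
All 11 rotations (rotation i = S[i:]+S[:i]):
  rot[0] = jjkjkjjjjl$
  rot[1] = jkjkjjjjl$j
  rot[2] = kjkjjjjl$jj
  rot[3] = jkjjjjl$jjk
  rot[4] = kjjjjl$jjkj
  rot[5] = jjjjl$jjkjk
  rot[6] = jjjl$jjkjkj
  rot[7] = jjl$jjkjkjj
  rot[8] = jl$jjkjkjjj
  rot[9] = l$jjkjkjjjj
  rot[10] = $jjkjkjjjjl
Sorted (with $ < everything):
  sorted[0] = $jjkjkjjjjl
  sorted[1] = jjjjl$jjkjk
  sorted[2] = jjjl$jjkjkj
  sorted[3] = jjkjkjjjjl$
  sorted[4] = jjl$jjkjkjj
  sorted[5] = jkjjjjl$jjk
  sorted[6] = jkjkjjjjl$j
  sorted[7] = jl$jjkjkjjj
  sorted[8] = kjjjjl$jjkj
  sorted[9] = kjkjjjjl$jj
  sorted[10] = l$jjkjkjjjj
sorted[6] = jkjkjjjjl$j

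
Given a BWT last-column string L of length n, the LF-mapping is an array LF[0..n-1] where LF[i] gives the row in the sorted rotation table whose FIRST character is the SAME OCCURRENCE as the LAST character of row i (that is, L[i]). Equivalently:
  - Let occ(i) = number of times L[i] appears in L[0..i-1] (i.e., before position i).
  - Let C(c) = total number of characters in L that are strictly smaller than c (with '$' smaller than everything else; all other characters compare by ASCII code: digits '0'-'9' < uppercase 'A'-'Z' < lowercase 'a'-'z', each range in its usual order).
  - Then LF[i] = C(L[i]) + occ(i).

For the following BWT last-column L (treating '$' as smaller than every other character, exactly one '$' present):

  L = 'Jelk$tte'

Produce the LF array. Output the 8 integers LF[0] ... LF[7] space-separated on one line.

Char counts: '$':1, 'J':1, 'e':2, 'k':1, 'l':1, 't':2
C (first-col start): C('$')=0, C('J')=1, C('e')=2, C('k')=4, C('l')=5, C('t')=6
L[0]='J': occ=0, LF[0]=C('J')+0=1+0=1
L[1]='e': occ=0, LF[1]=C('e')+0=2+0=2
L[2]='l': occ=0, LF[2]=C('l')+0=5+0=5
L[3]='k': occ=0, LF[3]=C('k')+0=4+0=4
L[4]='$': occ=0, LF[4]=C('$')+0=0+0=0
L[5]='t': occ=0, LF[5]=C('t')+0=6+0=6
L[6]='t': occ=1, LF[6]=C('t')+1=6+1=7
L[7]='e': occ=1, LF[7]=C('e')+1=2+1=3

Answer: 1 2 5 4 0 6 7 3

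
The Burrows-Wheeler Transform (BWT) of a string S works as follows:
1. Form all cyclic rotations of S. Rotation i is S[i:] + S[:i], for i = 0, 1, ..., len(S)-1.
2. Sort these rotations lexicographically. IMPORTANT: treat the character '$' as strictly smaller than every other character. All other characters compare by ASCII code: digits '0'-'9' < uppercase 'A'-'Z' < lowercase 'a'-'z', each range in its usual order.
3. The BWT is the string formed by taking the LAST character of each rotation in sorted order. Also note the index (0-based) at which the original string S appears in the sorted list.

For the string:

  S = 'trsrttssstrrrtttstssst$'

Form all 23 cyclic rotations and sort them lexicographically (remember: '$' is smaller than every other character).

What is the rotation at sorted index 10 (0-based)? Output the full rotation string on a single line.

All 23 rotations (rotation i = S[i:]+S[:i]):
  rot[0] = trsrttssstrrrtttstssst$
  rot[1] = rsrttssstrrrtttstssst$t
  rot[2] = srttssstrrrtttstssst$tr
  rot[3] = rttssstrrrtttstssst$trs
  rot[4] = ttssstrrrtttstssst$trsr
  rot[5] = tssstrrrtttstssst$trsrt
  rot[6] = ssstrrrtttstssst$trsrtt
  rot[7] = sstrrrtttstssst$trsrtts
  rot[8] = strrrtttstssst$trsrttss
  rot[9] = trrrtttstssst$trsrttsss
  rot[10] = rrrtttstssst$trsrttssst
  rot[11] = rrtttstssst$trsrttssstr
  rot[12] = rtttstssst$trsrttssstrr
  rot[13] = tttstssst$trsrttssstrrr
  rot[14] = ttstssst$trsrttssstrrrt
  rot[15] = tstssst$trsrttssstrrrtt
  rot[16] = stssst$trsrttssstrrrttt
  rot[17] = tssst$trsrttssstrrrttts
  rot[18] = ssst$trsrttssstrrrtttst
  rot[19] = sst$trsrttssstrrrtttsts
  rot[20] = st$trsrttssstrrrtttstss
  rot[21] = t$trsrttssstrrrtttstsss
  rot[22] = $trsrttssstrrrtttstssst
Sorted (with $ < everything):
  sorted[0] = $trsrttssstrrrtttstssst
  sorted[1] = rrrtttstssst$trsrttssst
  sorted[2] = rrtttstssst$trsrttssstr
  sorted[3] = rsrttssstrrrtttstssst$t
  sorted[4] = rttssstrrrtttstssst$trs
  sorted[5] = rtttstssst$trsrttssstrr
  sorted[6] = srttssstrrrtttstssst$tr
  sorted[7] = ssst$trsrttssstrrrtttst
  sorted[8] = ssstrrrtttstssst$trsrtt
  sorted[9] = sst$trsrttssstrrrtttsts
  sorted[10] = sstrrrtttstssst$trsrtts
  sorted[11] = st$trsrttssstrrrtttstss
  sorted[12] = strrrtttstssst$trsrttss
  sorted[13] = stssst$trsrttssstrrrttt
  sorted[14] = t$trsrttssstrrrtttstsss
  sorted[15] = trrrtttstssst$trsrttsss
  sorted[16] = trsrttssstrrrtttstssst$
  sorted[17] = tssst$trsrttssstrrrttts
  sorted[18] = tssstrrrtttstssst$trsrt
  sorted[19] = tstssst$trsrttssstrrrtt
  sorted[20] = ttssstrrrtttstssst$trsr
  sorted[21] = ttstssst$trsrttssstrrrt
  sorted[22] = tttstssst$trsrttssstrrr
sorted[10] = sstrrrtttstssst$trsrtts

Answer: sstrrrtttstssst$trsrtts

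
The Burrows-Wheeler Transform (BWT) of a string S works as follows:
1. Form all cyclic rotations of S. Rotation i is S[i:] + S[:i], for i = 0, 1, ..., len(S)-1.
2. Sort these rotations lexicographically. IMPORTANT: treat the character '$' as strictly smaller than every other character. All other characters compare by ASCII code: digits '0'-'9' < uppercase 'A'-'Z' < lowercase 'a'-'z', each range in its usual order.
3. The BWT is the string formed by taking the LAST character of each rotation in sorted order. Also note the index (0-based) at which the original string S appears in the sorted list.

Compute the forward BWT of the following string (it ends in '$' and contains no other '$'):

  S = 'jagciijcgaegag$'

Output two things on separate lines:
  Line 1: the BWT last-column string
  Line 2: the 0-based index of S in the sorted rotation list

Answer: gggjjgaaceaci$i
13

Derivation:
All 15 rotations (rotation i = S[i:]+S[:i]):
  rot[0] = jagciijcgaegag$
  rot[1] = agciijcgaegag$j
  rot[2] = gciijcgaegag$ja
  rot[3] = ciijcgaegag$jag
  rot[4] = iijcgaegag$jagc
  rot[5] = ijcgaegag$jagci
  rot[6] = jcgaegag$jagcii
  rot[7] = cgaegag$jagciij
  rot[8] = gaegag$jagciijc
  rot[9] = aegag$jagciijcg
  rot[10] = egag$jagciijcga
  rot[11] = gag$jagciijcgae
  rot[12] = ag$jagciijcgaeg
  rot[13] = g$jagciijcgaega
  rot[14] = $jagciijcgaegag
Sorted (with $ < everything):
  sorted[0] = $jagciijcgaegag  (last char: 'g')
  sorted[1] = aegag$jagciijcg  (last char: 'g')
  sorted[2] = ag$jagciijcgaeg  (last char: 'g')
  sorted[3] = agciijcgaegag$j  (last char: 'j')
  sorted[4] = cgaegag$jagciij  (last char: 'j')
  sorted[5] = ciijcgaegag$jag  (last char: 'g')
  sorted[6] = egag$jagciijcga  (last char: 'a')
  sorted[7] = g$jagciijcgaega  (last char: 'a')
  sorted[8] = gaegag$jagciijc  (last char: 'c')
  sorted[9] = gag$jagciijcgae  (last char: 'e')
  sorted[10] = gciijcgaegag$ja  (last char: 'a')
  sorted[11] = iijcgaegag$jagc  (last char: 'c')
  sorted[12] = ijcgaegag$jagci  (last char: 'i')
  sorted[13] = jagciijcgaegag$  (last char: '$')
  sorted[14] = jcgaegag$jagcii  (last char: 'i')
Last column: gggjjgaaceaci$i
Original string S is at sorted index 13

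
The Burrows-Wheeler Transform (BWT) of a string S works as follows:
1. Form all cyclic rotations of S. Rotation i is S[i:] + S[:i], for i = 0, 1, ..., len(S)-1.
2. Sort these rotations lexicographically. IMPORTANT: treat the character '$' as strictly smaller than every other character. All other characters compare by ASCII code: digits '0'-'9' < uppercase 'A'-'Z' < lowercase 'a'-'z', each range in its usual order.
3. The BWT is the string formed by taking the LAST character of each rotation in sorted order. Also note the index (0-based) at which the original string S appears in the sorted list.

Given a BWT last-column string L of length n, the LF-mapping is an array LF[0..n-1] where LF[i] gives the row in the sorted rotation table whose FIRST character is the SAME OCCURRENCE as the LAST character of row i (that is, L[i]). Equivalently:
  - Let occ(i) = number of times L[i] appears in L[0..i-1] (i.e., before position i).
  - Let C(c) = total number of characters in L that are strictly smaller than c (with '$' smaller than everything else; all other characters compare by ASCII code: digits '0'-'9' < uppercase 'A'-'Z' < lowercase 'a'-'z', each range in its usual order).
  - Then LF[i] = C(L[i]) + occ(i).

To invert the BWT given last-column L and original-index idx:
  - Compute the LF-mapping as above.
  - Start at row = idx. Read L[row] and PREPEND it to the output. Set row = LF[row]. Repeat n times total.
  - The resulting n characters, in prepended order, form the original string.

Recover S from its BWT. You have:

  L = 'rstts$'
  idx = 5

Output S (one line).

Answer: tstsr$

Derivation:
LF mapping: 1 2 4 5 3 0
Walk LF starting at row 5, prepending L[row]:
  step 1: row=5, L[5]='$', prepend. Next row=LF[5]=0
  step 2: row=0, L[0]='r', prepend. Next row=LF[0]=1
  step 3: row=1, L[1]='s', prepend. Next row=LF[1]=2
  step 4: row=2, L[2]='t', prepend. Next row=LF[2]=4
  step 5: row=4, L[4]='s', prepend. Next row=LF[4]=3
  step 6: row=3, L[3]='t', prepend. Next row=LF[3]=5
Reversed output: tstsr$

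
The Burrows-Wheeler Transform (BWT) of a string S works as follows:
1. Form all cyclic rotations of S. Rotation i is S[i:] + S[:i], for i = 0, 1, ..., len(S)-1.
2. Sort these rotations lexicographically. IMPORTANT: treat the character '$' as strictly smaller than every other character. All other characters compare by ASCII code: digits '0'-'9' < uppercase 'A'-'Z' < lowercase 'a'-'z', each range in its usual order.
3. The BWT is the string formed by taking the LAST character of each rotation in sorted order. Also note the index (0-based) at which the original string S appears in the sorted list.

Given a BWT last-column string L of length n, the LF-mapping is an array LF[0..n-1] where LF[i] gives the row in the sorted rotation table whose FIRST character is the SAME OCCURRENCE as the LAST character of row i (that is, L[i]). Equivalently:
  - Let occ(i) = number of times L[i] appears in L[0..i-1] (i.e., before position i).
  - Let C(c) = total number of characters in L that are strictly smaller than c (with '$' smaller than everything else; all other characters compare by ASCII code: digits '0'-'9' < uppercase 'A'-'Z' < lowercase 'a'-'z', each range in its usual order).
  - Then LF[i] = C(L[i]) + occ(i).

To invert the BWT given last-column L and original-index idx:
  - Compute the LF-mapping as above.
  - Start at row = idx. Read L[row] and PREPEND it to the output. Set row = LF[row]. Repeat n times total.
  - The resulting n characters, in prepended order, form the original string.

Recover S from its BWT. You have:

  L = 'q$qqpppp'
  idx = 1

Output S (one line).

LF mapping: 5 0 6 7 1 2 3 4
Walk LF starting at row 1, prepending L[row]:
  step 1: row=1, L[1]='$', prepend. Next row=LF[1]=0
  step 2: row=0, L[0]='q', prepend. Next row=LF[0]=5
  step 3: row=5, L[5]='p', prepend. Next row=LF[5]=2
  step 4: row=2, L[2]='q', prepend. Next row=LF[2]=6
  step 5: row=6, L[6]='p', prepend. Next row=LF[6]=3
  step 6: row=3, L[3]='q', prepend. Next row=LF[3]=7
  step 7: row=7, L[7]='p', prepend. Next row=LF[7]=4
  step 8: row=4, L[4]='p', prepend. Next row=LF[4]=1
Reversed output: ppqpqpq$

Answer: ppqpqpq$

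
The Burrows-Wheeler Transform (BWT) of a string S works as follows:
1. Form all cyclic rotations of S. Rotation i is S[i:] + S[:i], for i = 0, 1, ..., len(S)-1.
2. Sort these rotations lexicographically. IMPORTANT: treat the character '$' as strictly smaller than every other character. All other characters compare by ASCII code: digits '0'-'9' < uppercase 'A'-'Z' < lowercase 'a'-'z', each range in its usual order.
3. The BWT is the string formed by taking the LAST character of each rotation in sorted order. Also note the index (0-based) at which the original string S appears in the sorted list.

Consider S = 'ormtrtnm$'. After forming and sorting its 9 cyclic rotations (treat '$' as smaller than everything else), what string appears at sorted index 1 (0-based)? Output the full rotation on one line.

Answer: m$ormtrtn

Derivation:
All 9 rotations (rotation i = S[i:]+S[:i]):
  rot[0] = ormtrtnm$
  rot[1] = rmtrtnm$o
  rot[2] = mtrtnm$or
  rot[3] = trtnm$orm
  rot[4] = rtnm$ormt
  rot[5] = tnm$ormtr
  rot[6] = nm$ormtrt
  rot[7] = m$ormtrtn
  rot[8] = $ormtrtnm
Sorted (with $ < everything):
  sorted[0] = $ormtrtnm
  sorted[1] = m$ormtrtn
  sorted[2] = mtrtnm$or
  sorted[3] = nm$ormtrt
  sorted[4] = ormtrtnm$
  sorted[5] = rmtrtnm$o
  sorted[6] = rtnm$ormt
  sorted[7] = tnm$ormtr
  sorted[8] = trtnm$orm
sorted[1] = m$ormtrtn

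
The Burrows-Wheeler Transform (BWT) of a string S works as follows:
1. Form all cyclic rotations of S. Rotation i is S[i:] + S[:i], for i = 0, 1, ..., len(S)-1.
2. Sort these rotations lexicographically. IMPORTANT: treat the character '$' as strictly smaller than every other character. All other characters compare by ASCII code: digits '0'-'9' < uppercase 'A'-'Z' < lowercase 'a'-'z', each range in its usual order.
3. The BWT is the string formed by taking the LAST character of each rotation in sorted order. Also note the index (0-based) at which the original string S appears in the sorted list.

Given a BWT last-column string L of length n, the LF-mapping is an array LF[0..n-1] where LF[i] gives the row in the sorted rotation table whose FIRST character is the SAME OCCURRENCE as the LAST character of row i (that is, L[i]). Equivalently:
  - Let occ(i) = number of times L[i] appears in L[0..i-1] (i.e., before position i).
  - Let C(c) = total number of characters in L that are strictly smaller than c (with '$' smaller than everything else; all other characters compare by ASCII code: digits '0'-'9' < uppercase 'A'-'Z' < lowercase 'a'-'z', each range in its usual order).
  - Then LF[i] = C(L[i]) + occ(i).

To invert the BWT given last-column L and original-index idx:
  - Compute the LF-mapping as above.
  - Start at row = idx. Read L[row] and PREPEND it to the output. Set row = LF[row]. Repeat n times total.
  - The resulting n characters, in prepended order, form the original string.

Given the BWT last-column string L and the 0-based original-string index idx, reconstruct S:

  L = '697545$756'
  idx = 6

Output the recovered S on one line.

LF mapping: 5 9 7 2 1 3 0 8 4 6
Walk LF starting at row 6, prepending L[row]:
  step 1: row=6, L[6]='$', prepend. Next row=LF[6]=0
  step 2: row=0, L[0]='6', prepend. Next row=LF[0]=5
  step 3: row=5, L[5]='5', prepend. Next row=LF[5]=3
  step 4: row=3, L[3]='5', prepend. Next row=LF[3]=2
  step 5: row=2, L[2]='7', prepend. Next row=LF[2]=7
  step 6: row=7, L[7]='7', prepend. Next row=LF[7]=8
  step 7: row=8, L[8]='5', prepend. Next row=LF[8]=4
  step 8: row=4, L[4]='4', prepend. Next row=LF[4]=1
  step 9: row=1, L[1]='9', prepend. Next row=LF[1]=9
  step 10: row=9, L[9]='6', prepend. Next row=LF[9]=6
Reversed output: 694577556$

Answer: 694577556$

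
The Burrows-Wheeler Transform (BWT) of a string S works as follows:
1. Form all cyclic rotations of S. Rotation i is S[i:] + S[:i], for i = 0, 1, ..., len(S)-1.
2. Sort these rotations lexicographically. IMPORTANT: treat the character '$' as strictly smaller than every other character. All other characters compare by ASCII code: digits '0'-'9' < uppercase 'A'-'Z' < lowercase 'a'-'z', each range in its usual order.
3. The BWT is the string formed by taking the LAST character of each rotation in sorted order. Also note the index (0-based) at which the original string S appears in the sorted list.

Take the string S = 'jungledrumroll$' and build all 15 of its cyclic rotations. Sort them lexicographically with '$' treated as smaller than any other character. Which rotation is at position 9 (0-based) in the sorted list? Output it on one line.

All 15 rotations (rotation i = S[i:]+S[:i]):
  rot[0] = jungledrumroll$
  rot[1] = ungledrumroll$j
  rot[2] = ngledrumroll$ju
  rot[3] = gledrumroll$jun
  rot[4] = ledrumroll$jung
  rot[5] = edrumroll$jungl
  rot[6] = drumroll$jungle
  rot[7] = rumroll$jungled
  rot[8] = umroll$jungledr
  rot[9] = mroll$jungledru
  rot[10] = roll$jungledrum
  rot[11] = oll$jungledrumr
  rot[12] = ll$jungledrumro
  rot[13] = l$jungledrumrol
  rot[14] = $jungledrumroll
Sorted (with $ < everything):
  sorted[0] = $jungledrumroll
  sorted[1] = drumroll$jungle
  sorted[2] = edrumroll$jungl
  sorted[3] = gledrumroll$jun
  sorted[4] = jungledrumroll$
  sorted[5] = l$jungledrumrol
  sorted[6] = ledrumroll$jung
  sorted[7] = ll$jungledrumro
  sorted[8] = mroll$jungledru
  sorted[9] = ngledrumroll$ju
  sorted[10] = oll$jungledrumr
  sorted[11] = roll$jungledrum
  sorted[12] = rumroll$jungled
  sorted[13] = umroll$jungledr
  sorted[14] = ungledrumroll$j
sorted[9] = ngledrumroll$ju

Answer: ngledrumroll$ju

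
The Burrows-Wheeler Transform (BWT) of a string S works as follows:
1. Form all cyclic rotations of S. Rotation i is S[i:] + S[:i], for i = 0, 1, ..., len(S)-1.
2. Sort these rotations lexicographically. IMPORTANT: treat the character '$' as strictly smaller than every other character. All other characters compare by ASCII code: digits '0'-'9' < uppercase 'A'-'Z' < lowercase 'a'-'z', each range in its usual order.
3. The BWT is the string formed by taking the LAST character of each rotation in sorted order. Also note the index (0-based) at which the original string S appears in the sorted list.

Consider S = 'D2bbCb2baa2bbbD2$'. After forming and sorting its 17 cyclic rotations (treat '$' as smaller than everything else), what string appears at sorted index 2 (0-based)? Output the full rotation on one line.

Answer: 2baa2bbbD2$D2bbCb

Derivation:
All 17 rotations (rotation i = S[i:]+S[:i]):
  rot[0] = D2bbCb2baa2bbbD2$
  rot[1] = 2bbCb2baa2bbbD2$D
  rot[2] = bbCb2baa2bbbD2$D2
  rot[3] = bCb2baa2bbbD2$D2b
  rot[4] = Cb2baa2bbbD2$D2bb
  rot[5] = b2baa2bbbD2$D2bbC
  rot[6] = 2baa2bbbD2$D2bbCb
  rot[7] = baa2bbbD2$D2bbCb2
  rot[8] = aa2bbbD2$D2bbCb2b
  rot[9] = a2bbbD2$D2bbCb2ba
  rot[10] = 2bbbD2$D2bbCb2baa
  rot[11] = bbbD2$D2bbCb2baa2
  rot[12] = bbD2$D2bbCb2baa2b
  rot[13] = bD2$D2bbCb2baa2bb
  rot[14] = D2$D2bbCb2baa2bbb
  rot[15] = 2$D2bbCb2baa2bbbD
  rot[16] = $D2bbCb2baa2bbbD2
Sorted (with $ < everything):
  sorted[0] = $D2bbCb2baa2bbbD2
  sorted[1] = 2$D2bbCb2baa2bbbD
  sorted[2] = 2baa2bbbD2$D2bbCb
  sorted[3] = 2bbCb2baa2bbbD2$D
  sorted[4] = 2bbbD2$D2bbCb2baa
  sorted[5] = Cb2baa2bbbD2$D2bb
  sorted[6] = D2$D2bbCb2baa2bbb
  sorted[7] = D2bbCb2baa2bbbD2$
  sorted[8] = a2bbbD2$D2bbCb2ba
  sorted[9] = aa2bbbD2$D2bbCb2b
  sorted[10] = b2baa2bbbD2$D2bbC
  sorted[11] = bCb2baa2bbbD2$D2b
  sorted[12] = bD2$D2bbCb2baa2bb
  sorted[13] = baa2bbbD2$D2bbCb2
  sorted[14] = bbCb2baa2bbbD2$D2
  sorted[15] = bbD2$D2bbCb2baa2b
  sorted[16] = bbbD2$D2bbCb2baa2
sorted[2] = 2baa2bbbD2$D2bbCb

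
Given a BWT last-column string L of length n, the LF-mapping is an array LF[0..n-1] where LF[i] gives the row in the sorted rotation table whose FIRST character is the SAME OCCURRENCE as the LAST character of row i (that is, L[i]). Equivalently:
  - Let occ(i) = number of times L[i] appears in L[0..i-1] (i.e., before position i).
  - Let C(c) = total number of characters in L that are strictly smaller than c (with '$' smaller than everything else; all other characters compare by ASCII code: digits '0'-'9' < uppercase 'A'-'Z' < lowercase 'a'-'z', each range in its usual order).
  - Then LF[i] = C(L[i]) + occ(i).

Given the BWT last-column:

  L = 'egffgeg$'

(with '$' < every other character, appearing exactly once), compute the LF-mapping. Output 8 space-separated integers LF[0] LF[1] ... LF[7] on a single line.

Answer: 1 5 3 4 6 2 7 0

Derivation:
Char counts: '$':1, 'e':2, 'f':2, 'g':3
C (first-col start): C('$')=0, C('e')=1, C('f')=3, C('g')=5
L[0]='e': occ=0, LF[0]=C('e')+0=1+0=1
L[1]='g': occ=0, LF[1]=C('g')+0=5+0=5
L[2]='f': occ=0, LF[2]=C('f')+0=3+0=3
L[3]='f': occ=1, LF[3]=C('f')+1=3+1=4
L[4]='g': occ=1, LF[4]=C('g')+1=5+1=6
L[5]='e': occ=1, LF[5]=C('e')+1=1+1=2
L[6]='g': occ=2, LF[6]=C('g')+2=5+2=7
L[7]='$': occ=0, LF[7]=C('$')+0=0+0=0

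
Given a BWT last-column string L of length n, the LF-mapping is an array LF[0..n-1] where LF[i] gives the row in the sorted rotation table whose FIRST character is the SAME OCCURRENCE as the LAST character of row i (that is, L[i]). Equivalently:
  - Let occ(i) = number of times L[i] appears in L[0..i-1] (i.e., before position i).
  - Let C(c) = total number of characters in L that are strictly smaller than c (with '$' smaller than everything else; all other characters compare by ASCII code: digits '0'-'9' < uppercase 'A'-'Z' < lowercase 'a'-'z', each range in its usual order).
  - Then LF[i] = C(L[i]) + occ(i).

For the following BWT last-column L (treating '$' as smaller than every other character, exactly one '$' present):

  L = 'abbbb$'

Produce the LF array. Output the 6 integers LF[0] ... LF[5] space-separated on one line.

Char counts: '$':1, 'a':1, 'b':4
C (first-col start): C('$')=0, C('a')=1, C('b')=2
L[0]='a': occ=0, LF[0]=C('a')+0=1+0=1
L[1]='b': occ=0, LF[1]=C('b')+0=2+0=2
L[2]='b': occ=1, LF[2]=C('b')+1=2+1=3
L[3]='b': occ=2, LF[3]=C('b')+2=2+2=4
L[4]='b': occ=3, LF[4]=C('b')+3=2+3=5
L[5]='$': occ=0, LF[5]=C('$')+0=0+0=0

Answer: 1 2 3 4 5 0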